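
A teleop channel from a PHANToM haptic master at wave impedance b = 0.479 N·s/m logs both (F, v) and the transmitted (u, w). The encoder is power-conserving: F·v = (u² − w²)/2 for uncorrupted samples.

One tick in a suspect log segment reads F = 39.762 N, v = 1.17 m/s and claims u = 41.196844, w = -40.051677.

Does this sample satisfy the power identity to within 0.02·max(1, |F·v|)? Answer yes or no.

F·v = 39.762×1.17 = 46.521540 W.
(u² − w²)/2 = (1697.179956 − 1604.136831)/2 = 46.521563 W.
|Δ| = 0.000023;  2% of max(1, |F·v|) = 0.930431.

yes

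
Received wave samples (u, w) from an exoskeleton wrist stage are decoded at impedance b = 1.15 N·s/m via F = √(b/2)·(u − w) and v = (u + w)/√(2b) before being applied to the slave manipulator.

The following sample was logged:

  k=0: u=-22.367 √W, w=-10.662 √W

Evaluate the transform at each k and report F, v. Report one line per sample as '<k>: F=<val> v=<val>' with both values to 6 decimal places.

k=0: u−w=-11.705000, u+w=-33.029000; √(b/2)=0.758288, √(2b)=1.516575; F=0.758288×(-11.705)=-8.875756, v=-33.029000/1.516575=-21.778678

0: F=-8.875756 v=-21.778678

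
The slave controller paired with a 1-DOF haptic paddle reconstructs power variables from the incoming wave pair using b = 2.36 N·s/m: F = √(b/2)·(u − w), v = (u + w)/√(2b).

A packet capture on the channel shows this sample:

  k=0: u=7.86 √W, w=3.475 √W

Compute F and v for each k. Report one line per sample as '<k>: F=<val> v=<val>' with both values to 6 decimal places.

k=0: u−w=4.385000, u+w=11.335000; √(b/2)=1.086278, √(2b)=2.172556; F=1.086278×4.385=4.763329, v=11.335000/2.172556=5.217357

0: F=4.763329 v=5.217357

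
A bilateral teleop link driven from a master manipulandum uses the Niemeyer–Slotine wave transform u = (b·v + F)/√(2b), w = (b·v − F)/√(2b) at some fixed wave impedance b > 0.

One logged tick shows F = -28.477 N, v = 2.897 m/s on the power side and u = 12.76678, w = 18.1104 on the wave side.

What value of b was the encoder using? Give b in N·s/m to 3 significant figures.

b = 56.8 N·s/m

u + w = 30.87718;  u + w = √(2b)·v, so √(2b) = 30.87718/2.897 = 10.65833.
b = (√(2b))²/2 = 113.59998/2 = 56.79999.
(Check via u − w = 2F/√(2b): u − w = -5.34362, 2F/√(2b) = -5.34361.)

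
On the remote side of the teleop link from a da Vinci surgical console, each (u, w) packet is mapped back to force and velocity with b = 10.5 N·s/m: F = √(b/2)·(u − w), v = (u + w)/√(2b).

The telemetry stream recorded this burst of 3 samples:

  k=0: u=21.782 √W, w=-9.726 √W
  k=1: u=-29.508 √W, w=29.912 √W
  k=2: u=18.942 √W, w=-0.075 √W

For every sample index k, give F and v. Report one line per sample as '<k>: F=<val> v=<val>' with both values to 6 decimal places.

0: F=72.193897 v=2.630835
1: F=-136.148324 v=0.088160
2: F=43.573421 v=4.117117

k=0: u−w=31.508000, u+w=12.056000; √(b/2)=2.291288, √(2b)=4.582576; F=2.291288×31.508=72.193897, v=12.056000/4.582576=2.630835
k=1: u−w=-59.420000, u+w=0.404000; √(b/2)=2.291288, √(2b)=4.582576; F=2.291288×(-59.42)=-136.148324, v=0.404000/4.582576=0.088160
k=2: u−w=19.017000, u+w=18.867000; √(b/2)=2.291288, √(2b)=4.582576; F=2.291288×19.017=43.573421, v=18.867000/4.582576=4.117117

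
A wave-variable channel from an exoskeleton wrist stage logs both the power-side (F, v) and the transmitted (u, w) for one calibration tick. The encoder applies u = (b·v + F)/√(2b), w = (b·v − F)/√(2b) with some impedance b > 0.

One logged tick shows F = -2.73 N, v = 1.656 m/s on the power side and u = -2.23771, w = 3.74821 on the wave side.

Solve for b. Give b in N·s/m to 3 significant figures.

u + w = 1.51050;  u + w = √(2b)·v, so √(2b) = 1.51050/1.656 = 0.91214.
b = (√(2b))²/2 = 0.83200/2 = 0.41600.
(Check via u − w = 2F/√(2b): u − w = -5.98592, 2F/√(2b) = -5.98594.)

b = 0.416 N·s/m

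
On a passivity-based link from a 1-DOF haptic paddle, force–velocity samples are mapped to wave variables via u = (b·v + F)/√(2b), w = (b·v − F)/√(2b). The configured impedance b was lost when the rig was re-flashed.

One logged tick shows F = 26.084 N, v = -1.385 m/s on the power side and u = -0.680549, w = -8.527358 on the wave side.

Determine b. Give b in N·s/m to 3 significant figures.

u + w = -9.207907;  u + w = √(2b)·v, so √(2b) = -9.207907/(-1.385) = 6.648308.
b = (√(2b))²/2 = 44.200003/2 = 22.100002.
(Check via u − w = 2F/√(2b): u − w = 7.846809, 2F/√(2b) = 7.846808.)

b = 22.1 N·s/m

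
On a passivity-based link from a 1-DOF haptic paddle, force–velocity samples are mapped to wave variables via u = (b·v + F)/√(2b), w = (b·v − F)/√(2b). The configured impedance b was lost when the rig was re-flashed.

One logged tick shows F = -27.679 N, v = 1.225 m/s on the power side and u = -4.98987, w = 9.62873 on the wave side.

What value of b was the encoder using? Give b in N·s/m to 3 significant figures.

b = 7.17 N·s/m

u + w = 4.63886;  u + w = √(2b)·v, so √(2b) = 4.63886/1.225 = 3.78682.
b = (√(2b))²/2 = 14.34004/2 = 7.17002.
(Check via u − w = 2F/√(2b): u − w = -14.61860, 2F/√(2b) = -14.61858.)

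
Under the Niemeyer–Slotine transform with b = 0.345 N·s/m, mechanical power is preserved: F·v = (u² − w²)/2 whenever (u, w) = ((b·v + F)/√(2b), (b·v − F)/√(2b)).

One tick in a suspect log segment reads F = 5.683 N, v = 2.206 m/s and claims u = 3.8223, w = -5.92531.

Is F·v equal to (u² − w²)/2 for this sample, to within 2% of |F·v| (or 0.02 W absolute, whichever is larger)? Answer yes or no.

F·v = 5.683×2.206 = 12.5367 W.
(u² − w²)/2 = (14.6100 − 35.1093)/2 = -10.2497 W.
|Δ| = 22.7864;  2% of max(1, |F·v|) = 0.2507.

no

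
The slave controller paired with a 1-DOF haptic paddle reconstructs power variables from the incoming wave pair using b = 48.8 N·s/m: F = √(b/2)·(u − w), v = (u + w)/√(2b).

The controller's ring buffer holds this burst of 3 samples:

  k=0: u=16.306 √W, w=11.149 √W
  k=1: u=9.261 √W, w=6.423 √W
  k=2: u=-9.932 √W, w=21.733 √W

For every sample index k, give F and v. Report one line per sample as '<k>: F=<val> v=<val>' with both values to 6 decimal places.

k=0: u−w=5.157000, u+w=27.455000; √(b/2)=4.939636, √(2b)=9.879271; F=4.939636×5.157=25.473701, v=27.455000/9.879271=2.779051
k=1: u−w=2.838000, u+w=15.684000; √(b/2)=4.939636, √(2b)=9.879271; F=4.939636×2.838=14.018686, v=15.684000/9.879271=1.587566
k=2: u−w=-31.665000, u+w=11.801000; √(b/2)=4.939636, √(2b)=9.879271; F=4.939636×(-31.665)=-156.413562, v=11.801000/9.879271=1.194521

0: F=25.473701 v=2.779051
1: F=14.018686 v=1.587566
2: F=-156.413562 v=1.194521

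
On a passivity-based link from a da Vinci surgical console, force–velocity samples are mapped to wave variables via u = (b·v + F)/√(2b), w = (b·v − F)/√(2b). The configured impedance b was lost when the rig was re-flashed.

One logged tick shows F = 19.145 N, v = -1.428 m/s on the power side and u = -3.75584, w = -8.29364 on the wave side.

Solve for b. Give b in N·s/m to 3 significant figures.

b = 35.6 N·s/m

u + w = -12.04948;  u + w = √(2b)·v, so √(2b) = -12.04948/(-1.428) = 8.43801.
b = (√(2b))²/2 = 71.20003/2 = 35.60002.
(Check via u − w = 2F/√(2b): u − w = 4.53780, 2F/√(2b) = 4.53780.)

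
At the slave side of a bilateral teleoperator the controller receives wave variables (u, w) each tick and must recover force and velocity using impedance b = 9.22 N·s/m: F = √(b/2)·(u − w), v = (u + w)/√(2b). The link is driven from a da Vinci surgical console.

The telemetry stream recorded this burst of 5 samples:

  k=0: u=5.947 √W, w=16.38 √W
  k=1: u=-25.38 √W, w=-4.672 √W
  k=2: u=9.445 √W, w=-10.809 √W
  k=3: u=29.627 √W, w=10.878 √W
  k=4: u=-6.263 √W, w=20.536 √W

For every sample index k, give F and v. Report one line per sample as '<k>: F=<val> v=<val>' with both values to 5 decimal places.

k=0: u−w=-10.43300, u+w=22.32700; √(b/2)=2.14709, √(2b)=4.29418; F=2.14709×(-10.433)=-22.40060, v=22.32700/4.29418=5.19936
k=1: u−w=-20.70800, u+w=-30.05200; √(b/2)=2.14709, √(2b)=4.29418; F=2.14709×(-20.708)=-44.46196, v=-30.05200/4.29418=-6.99831
k=2: u−w=20.25400, u+w=-1.36400; √(b/2)=2.14709, √(2b)=4.29418; F=2.14709×20.254=43.48718, v=-1.36400/4.29418=-0.31764
k=3: u−w=18.74900, u+w=40.50500; √(b/2)=2.14709, √(2b)=4.29418; F=2.14709×18.749=40.25581, v=40.50500/4.29418=9.43253
k=4: u−w=-26.79900, u+w=14.27300; √(b/2)=2.14709, √(2b)=4.29418; F=2.14709×(-26.799)=-57.53989, v=14.27300/4.29418=3.32380

0: F=-22.40060 v=5.19936
1: F=-44.46196 v=-6.99831
2: F=43.48718 v=-0.31764
3: F=40.25581 v=9.43253
4: F=-57.53989 v=3.32380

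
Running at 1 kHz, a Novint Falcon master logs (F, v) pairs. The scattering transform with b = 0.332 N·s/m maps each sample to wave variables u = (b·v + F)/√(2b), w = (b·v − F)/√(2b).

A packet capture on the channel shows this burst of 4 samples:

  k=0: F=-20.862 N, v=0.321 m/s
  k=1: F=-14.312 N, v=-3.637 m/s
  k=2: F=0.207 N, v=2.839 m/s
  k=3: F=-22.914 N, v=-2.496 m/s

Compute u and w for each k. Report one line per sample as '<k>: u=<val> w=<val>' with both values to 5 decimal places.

k=0: b·v=0.332×0.321=0.10657; √(2b)=0.81486; u=(0.10657+(-20.862))/0.81486=-25.47110, w=(0.10657−(-20.862))/0.81486=25.73267
k=1: b·v=0.332×(-3.637)=-1.20748; √(2b)=0.81486; u=(-1.20748+(-14.312))/0.81486=-19.04554, w=(-1.20748−(-14.312))/0.81486=16.08188
k=2: b·v=0.332×2.839=0.94255; √(2b)=0.81486; u=(0.94255+0.207)/0.81486=1.41073, w=(0.94255−0.207)/0.81486=0.90267
k=3: b·v=0.332×(-2.496)=-0.82867; √(2b)=0.81486; u=(-0.82867+(-22.914))/0.81486=-29.13705, w=(-0.82867−(-22.914))/0.81486=27.10315

0: u=-25.47110 w=25.73267
1: u=-19.04554 w=16.08188
2: u=1.41073 w=0.90267
3: u=-29.13705 w=27.10315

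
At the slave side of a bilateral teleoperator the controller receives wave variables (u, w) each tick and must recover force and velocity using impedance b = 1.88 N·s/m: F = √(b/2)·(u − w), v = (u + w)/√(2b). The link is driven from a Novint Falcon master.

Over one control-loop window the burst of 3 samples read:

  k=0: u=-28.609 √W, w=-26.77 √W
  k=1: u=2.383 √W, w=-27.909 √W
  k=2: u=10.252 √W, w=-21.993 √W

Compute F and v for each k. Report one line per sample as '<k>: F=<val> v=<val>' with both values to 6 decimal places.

0: F=-1.782977 v=-28.559539
1: F=29.369184 v=-13.164029
2: F=31.262687 v=-6.054958

k=0: u−w=-1.839000, u+w=-55.379000; √(b/2)=0.969536, √(2b)=1.939072; F=0.969536×(-1.839)=-1.782977, v=-55.379000/1.939072=-28.559539
k=1: u−w=30.292000, u+w=-25.526000; √(b/2)=0.969536, √(2b)=1.939072; F=0.969536×30.292=29.369184, v=-25.526000/1.939072=-13.164029
k=2: u−w=32.245000, u+w=-11.741000; √(b/2)=0.969536, √(2b)=1.939072; F=0.969536×32.245=31.262687, v=-11.741000/1.939072=-6.054958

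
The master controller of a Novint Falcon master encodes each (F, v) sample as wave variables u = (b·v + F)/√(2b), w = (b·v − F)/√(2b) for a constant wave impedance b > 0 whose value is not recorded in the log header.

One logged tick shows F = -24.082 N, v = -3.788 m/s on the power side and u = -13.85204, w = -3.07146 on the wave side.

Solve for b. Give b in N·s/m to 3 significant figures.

b = 9.98 N·s/m

u + w = -16.9235;  u + w = √(2b)·v, so √(2b) = -16.9235/(-3.788) = 4.4677.
b = (√(2b))²/2 = 19.9600/2 = 9.9800.
(Check via u − w = 2F/√(2b): u − w = -10.7806, 2F/√(2b) = -10.7806.)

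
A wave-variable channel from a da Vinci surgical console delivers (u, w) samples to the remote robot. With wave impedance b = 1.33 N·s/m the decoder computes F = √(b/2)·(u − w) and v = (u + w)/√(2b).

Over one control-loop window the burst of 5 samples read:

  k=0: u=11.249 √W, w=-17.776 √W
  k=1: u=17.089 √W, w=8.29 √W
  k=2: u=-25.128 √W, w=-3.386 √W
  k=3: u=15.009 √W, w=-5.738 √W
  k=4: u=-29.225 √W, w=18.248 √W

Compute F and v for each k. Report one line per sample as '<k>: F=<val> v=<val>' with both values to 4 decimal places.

0: F=23.6692 v=-4.0020
1: F=7.1754 v=15.5609
2: F=-17.7301 v=-17.4831
3: F=16.9187 v=5.6844
4: F=-38.7131 v=-6.7304

k=0: u−w=29.0250, u+w=-6.5270; √(b/2)=0.8155, √(2b)=1.6310; F=0.8155×29.025=23.6692, v=-6.5270/1.6310=-4.0020
k=1: u−w=8.7990, u+w=25.3790; √(b/2)=0.8155, √(2b)=1.6310; F=0.8155×8.799=7.1754, v=25.3790/1.6310=15.5609
k=2: u−w=-21.7420, u+w=-28.5140; √(b/2)=0.8155, √(2b)=1.6310; F=0.8155×(-21.742)=-17.7301, v=-28.5140/1.6310=-17.4831
k=3: u−w=20.7470, u+w=9.2710; √(b/2)=0.8155, √(2b)=1.6310; F=0.8155×20.747=16.9187, v=9.2710/1.6310=5.6844
k=4: u−w=-47.4730, u+w=-10.9770; √(b/2)=0.8155, √(2b)=1.6310; F=0.8155×(-47.473)=-38.7131, v=-10.9770/1.6310=-6.7304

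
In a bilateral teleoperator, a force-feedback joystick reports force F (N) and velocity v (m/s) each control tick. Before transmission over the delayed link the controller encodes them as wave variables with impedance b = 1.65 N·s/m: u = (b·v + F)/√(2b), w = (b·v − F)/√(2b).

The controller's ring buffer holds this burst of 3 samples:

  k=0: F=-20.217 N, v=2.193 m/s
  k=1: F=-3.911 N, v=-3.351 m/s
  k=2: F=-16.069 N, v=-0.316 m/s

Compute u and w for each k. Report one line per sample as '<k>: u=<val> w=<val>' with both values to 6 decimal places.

0: u=-9.137201 w=13.120983
1: u=-5.196632 w=-0.890762
2: u=-9.132715 w=8.558672

k=0: b·v=1.65×2.193=3.618450; √(2b)=1.816590; u=(3.618450+(-20.217))/1.816590=-9.137201, w=(3.618450−(-20.217))/1.816590=13.120983
k=1: b·v=1.65×(-3.351)=-5.529150; √(2b)=1.816590; u=(-5.529150+(-3.911))/1.816590=-5.196632, w=(-5.529150−(-3.911))/1.816590=-0.890762
k=2: b·v=1.65×(-0.316)=-0.521400; √(2b)=1.816590; u=(-0.521400+(-16.069))/1.816590=-9.132715, w=(-0.521400−(-16.069))/1.816590=8.558672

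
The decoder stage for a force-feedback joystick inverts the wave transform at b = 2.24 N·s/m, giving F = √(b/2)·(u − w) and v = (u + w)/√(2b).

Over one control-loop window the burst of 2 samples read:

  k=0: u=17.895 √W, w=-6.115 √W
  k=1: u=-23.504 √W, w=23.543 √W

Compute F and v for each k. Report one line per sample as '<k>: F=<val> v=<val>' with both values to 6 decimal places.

0: F=25.409796 v=5.565527
1: F=-49.789865 v=0.018426

k=0: u−w=24.010000, u+w=11.780000; √(b/2)=1.058301, √(2b)=2.116601; F=1.058301×24.01=25.409796, v=11.780000/2.116601=5.565527
k=1: u−w=-47.047000, u+w=0.039000; √(b/2)=1.058301, √(2b)=2.116601; F=1.058301×(-47.047)=-49.789865, v=0.039000/2.116601=0.018426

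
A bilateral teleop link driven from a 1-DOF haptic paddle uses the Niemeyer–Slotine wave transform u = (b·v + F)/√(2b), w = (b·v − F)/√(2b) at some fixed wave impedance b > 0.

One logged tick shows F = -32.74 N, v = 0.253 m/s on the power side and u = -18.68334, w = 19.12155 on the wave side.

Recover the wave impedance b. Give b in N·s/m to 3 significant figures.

u + w = 0.43821;  u + w = √(2b)·v, so √(2b) = 0.43821/0.253 = 1.73206.
b = (√(2b))²/2 = 3.00002/2 = 1.50001.
(Check via u − w = 2F/√(2b): u − w = -37.80489, 2F/√(2b) = -37.80480.)

b = 1.5 N·s/m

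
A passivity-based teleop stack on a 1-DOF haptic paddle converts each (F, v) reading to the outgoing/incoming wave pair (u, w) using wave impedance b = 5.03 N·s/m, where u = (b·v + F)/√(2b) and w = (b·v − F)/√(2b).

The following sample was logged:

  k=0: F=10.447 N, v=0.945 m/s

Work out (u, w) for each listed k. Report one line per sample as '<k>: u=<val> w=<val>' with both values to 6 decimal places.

0: u=4.792417 w=-1.795113

k=0: b·v=5.03×0.945=4.753350; √(2b)=3.171750; u=(4.753350+10.447)/3.171750=4.792417, w=(4.753350−10.447)/3.171750=-1.795113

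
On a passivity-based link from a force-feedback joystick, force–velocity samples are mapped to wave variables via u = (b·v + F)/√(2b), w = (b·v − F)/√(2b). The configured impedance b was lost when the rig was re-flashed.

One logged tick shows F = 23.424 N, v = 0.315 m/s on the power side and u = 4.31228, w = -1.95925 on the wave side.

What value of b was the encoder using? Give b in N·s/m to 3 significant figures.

u + w = 2.3530;  u + w = √(2b)·v, so √(2b) = 2.3530/0.315 = 7.4699.
b = (√(2b))²/2 = 55.8000/2 = 27.9000.
(Check via u − w = 2F/√(2b): u − w = 6.2715, 2F/√(2b) = 6.2715.)

b = 27.9 N·s/m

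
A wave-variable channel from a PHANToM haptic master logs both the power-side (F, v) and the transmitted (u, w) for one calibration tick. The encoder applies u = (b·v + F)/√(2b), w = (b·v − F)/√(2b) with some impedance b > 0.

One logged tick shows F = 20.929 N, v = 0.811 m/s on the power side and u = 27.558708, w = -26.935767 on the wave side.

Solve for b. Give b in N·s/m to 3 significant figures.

b = 0.295 N·s/m

u + w = 0.622941;  u + w = √(2b)·v, so √(2b) = 0.622941/0.811 = 0.768115.
b = (√(2b))²/2 = 0.590000/2 = 0.295000.
(Check via u − w = 2F/√(2b): u − w = 54.494475, 2F/√(2b) = 54.494467.)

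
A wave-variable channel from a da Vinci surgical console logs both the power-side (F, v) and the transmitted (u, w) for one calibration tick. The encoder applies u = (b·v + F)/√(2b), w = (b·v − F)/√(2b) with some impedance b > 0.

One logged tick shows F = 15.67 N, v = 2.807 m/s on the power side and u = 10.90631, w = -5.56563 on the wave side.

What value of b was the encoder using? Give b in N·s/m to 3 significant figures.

b = 1.81 N·s/m

u + w = 5.3407;  u + w = √(2b)·v, so √(2b) = 5.3407/2.807 = 1.9026.
b = (√(2b))²/2 = 3.6200/2 = 1.8100.
(Check via u − w = 2F/√(2b): u − w = 16.4719, 2F/√(2b) = 16.4719.)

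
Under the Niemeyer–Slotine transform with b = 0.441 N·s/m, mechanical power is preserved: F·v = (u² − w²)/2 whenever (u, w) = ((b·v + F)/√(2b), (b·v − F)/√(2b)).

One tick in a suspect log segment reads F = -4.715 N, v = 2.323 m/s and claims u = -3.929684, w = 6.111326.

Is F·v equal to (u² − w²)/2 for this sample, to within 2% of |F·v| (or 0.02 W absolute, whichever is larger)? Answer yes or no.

F·v = (-4.715)×2.323 = -10.952945 W.
(u² − w²)/2 = (15.442416 − 37.348305)/2 = -10.952945 W.
|Δ| = 0.000000;  2% of max(1, |F·v|) = 0.219059.

yes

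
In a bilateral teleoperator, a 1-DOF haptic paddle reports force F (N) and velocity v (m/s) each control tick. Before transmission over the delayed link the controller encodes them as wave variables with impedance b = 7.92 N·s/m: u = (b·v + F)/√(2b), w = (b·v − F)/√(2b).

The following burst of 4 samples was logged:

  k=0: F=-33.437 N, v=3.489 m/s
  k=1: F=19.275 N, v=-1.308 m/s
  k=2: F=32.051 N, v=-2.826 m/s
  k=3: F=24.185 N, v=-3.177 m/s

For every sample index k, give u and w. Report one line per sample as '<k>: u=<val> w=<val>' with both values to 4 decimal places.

k=0: b·v=7.92×3.489=27.6329; √(2b)=3.9799; u=(27.6329+(-33.437))/3.9799=-1.4583, w=(27.6329−(-33.437))/3.9799=15.3444
k=1: b·v=7.92×(-1.308)=-10.3594; √(2b)=3.9799; u=(-10.3594+19.275)/3.9799=2.2401, w=(-10.3594−19.275)/3.9799=-7.4459
k=2: b·v=7.92×(-2.826)=-22.3819; √(2b)=3.9799; u=(-22.3819+32.051)/3.9799=2.4294, w=(-22.3819−32.051)/3.9799=-13.6768
k=3: b·v=7.92×(-3.177)=-25.1618; √(2b)=3.9799; u=(-25.1618+24.185)/3.9799=-0.2454, w=(-25.1618−24.185)/3.9799=-12.3989

0: u=-1.4583 w=15.3444
1: u=2.2401 w=-7.4459
2: u=2.4294 w=-13.6768
3: u=-0.2454 w=-12.3989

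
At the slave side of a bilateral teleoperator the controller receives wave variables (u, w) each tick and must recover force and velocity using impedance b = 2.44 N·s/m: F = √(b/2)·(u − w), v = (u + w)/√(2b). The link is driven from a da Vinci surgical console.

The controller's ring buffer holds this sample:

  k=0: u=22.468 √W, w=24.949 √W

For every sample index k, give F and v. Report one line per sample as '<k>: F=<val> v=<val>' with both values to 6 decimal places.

k=0: u−w=-2.481000, u+w=47.417000; √(b/2)=1.104536, √(2b)=2.209072; F=1.104536×(-2.481)=-2.740354, v=47.417000/2.209072=21.464667

0: F=-2.740354 v=21.464667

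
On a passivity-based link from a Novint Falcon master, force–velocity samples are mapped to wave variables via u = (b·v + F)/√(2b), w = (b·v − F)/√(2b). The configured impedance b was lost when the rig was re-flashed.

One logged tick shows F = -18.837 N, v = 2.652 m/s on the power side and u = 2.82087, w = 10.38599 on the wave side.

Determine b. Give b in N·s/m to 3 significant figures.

u + w = 13.2069;  u + w = √(2b)·v, so √(2b) = 13.2069/2.652 = 4.9800.
b = (√(2b))²/2 = 24.8000/2 = 12.4000.
(Check via u − w = 2F/√(2b): u − w = -7.5651, 2F/√(2b) = -7.5651.)

b = 12.4 N·s/m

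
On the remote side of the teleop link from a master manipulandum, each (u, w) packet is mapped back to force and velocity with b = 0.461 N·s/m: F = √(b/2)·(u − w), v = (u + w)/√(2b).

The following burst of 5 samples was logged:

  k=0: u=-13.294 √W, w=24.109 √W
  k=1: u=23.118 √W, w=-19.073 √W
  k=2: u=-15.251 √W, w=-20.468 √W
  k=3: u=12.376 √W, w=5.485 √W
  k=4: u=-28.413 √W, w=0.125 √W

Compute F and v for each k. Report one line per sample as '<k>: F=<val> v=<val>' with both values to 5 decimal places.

k=0: u−w=-37.40300, u+w=10.81500; √(b/2)=0.48010, √(2b)=0.96021; F=0.48010×(-37.403)=-17.95734, v=10.81500/0.96021=11.26318
k=1: u−w=42.19100, u+w=4.04500; √(b/2)=0.48010, √(2b)=0.96021; F=0.48010×42.191=20.25607, v=4.04500/0.96021=4.21263
k=2: u−w=5.21700, u+w=-35.71900; √(b/2)=0.48010, √(2b)=0.96021; F=0.48010×5.217=2.50470, v=-35.71900/0.96021=-37.19922
k=3: u−w=6.89100, u+w=17.86100; √(b/2)=0.48010, √(2b)=0.96021; F=0.48010×6.891=3.30840, v=17.86100/0.96021=18.60117
k=4: u−w=-28.53800, u+w=-28.28800; √(b/2)=0.48010, √(2b)=0.96021; F=0.48010×(-28.538)=-13.70121, v=-28.28800/0.96021=-29.46027

0: F=-17.95734 v=11.26318
1: F=20.25607 v=4.21263
2: F=2.50470 v=-37.19922
3: F=3.30840 v=18.60117
4: F=-13.70121 v=-29.46027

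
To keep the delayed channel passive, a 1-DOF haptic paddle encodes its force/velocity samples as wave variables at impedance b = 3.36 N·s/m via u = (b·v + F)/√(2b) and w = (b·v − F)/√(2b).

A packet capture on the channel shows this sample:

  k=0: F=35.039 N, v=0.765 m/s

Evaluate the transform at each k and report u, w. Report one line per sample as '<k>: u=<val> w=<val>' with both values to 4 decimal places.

0: u=14.5081 w=-12.5250

k=0: b·v=3.36×0.765=2.5704; √(2b)=2.5923; u=(2.5704+35.039)/2.5923=14.5081, w=(2.5704−35.039)/2.5923=-12.5250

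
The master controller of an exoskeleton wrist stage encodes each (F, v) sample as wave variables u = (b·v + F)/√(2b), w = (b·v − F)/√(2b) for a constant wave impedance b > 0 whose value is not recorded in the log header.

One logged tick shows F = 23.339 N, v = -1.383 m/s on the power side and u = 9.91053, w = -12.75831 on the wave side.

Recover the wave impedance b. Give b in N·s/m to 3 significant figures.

u + w = -2.84778;  u + w = √(2b)·v, so √(2b) = -2.84778/(-1.383) = 2.05913.
b = (√(2b))²/2 = 4.24003/2 = 2.12001.
(Check via u − w = 2F/√(2b): u − w = 22.66884, 2F/√(2b) = 22.66877.)

b = 2.12 N·s/m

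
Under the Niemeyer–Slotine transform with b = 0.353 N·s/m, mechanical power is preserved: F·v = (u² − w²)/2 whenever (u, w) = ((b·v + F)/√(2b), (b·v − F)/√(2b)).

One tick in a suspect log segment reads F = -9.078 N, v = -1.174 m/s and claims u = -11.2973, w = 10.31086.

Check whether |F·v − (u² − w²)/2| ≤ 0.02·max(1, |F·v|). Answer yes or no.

yes

F·v = (-9.078)×(-1.174) = 10.65757 W.
(u² − w²)/2 = (127.62899 − 106.31383)/2 = 10.65758 W.
|Δ| = 0.00000;  2% of max(1, |F·v|) = 0.21315.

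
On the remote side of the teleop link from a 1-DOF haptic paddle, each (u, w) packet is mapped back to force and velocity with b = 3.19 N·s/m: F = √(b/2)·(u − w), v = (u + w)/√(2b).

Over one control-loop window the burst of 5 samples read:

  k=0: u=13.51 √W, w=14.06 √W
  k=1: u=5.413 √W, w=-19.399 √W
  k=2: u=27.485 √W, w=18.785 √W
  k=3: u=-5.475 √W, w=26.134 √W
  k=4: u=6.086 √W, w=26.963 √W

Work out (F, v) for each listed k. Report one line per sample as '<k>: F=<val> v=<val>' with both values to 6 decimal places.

k=0: u−w=-0.550000, u+w=27.570000; √(b/2)=1.262933, √(2b)=2.525866; F=1.262933×(-0.55)=-0.694613, v=27.570000/2.525866=10.915068
k=1: u−w=24.812000, u+w=-13.986000; √(b/2)=1.262933, √(2b)=2.525866; F=1.262933×24.812=31.335896, v=-13.986000/2.525866=-5.537110
k=2: u−w=8.700000, u+w=46.270000; √(b/2)=1.262933, √(2b)=2.525866; F=1.262933×8.7=10.987518, v=46.270000/2.525866=18.318468
k=3: u−w=-31.609000, u+w=20.659000; √(b/2)=1.262933, √(2b)=2.525866; F=1.262933×(-31.609)=-39.920052, v=20.659000/2.525866=8.178976
k=4: u−w=-20.877000, u+w=33.049000; √(b/2)=1.262933, √(2b)=2.525866; F=1.262933×(-20.877)=-26.366254, v=33.049000/2.525866=13.084224

0: F=-0.694613 v=10.915068
1: F=31.335896 v=-5.537110
2: F=10.987518 v=18.318468
3: F=-39.920052 v=8.178976
4: F=-26.366254 v=13.084224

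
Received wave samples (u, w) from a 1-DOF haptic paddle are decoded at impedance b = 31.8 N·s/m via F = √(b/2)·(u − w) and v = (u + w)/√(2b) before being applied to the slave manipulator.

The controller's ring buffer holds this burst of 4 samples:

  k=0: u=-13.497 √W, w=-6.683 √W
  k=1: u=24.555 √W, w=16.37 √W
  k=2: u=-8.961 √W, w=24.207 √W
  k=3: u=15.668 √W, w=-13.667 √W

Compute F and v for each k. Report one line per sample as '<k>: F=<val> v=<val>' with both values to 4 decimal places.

0: F=-27.1707 v=-2.5304
1: F=32.6375 v=5.1317
2: F=-132.2568 v=1.9117
3: F=116.9727 v=0.2509

k=0: u−w=-6.8140, u+w=-20.1800; √(b/2)=3.9875, √(2b)=7.9750; F=3.9875×(-6.814)=-27.1707, v=-20.1800/7.9750=-2.5304
k=1: u−w=8.1850, u+w=40.9250; √(b/2)=3.9875, √(2b)=7.9750; F=3.9875×8.185=32.6375, v=40.9250/7.9750=5.1317
k=2: u−w=-33.1680, u+w=15.2460; √(b/2)=3.9875, √(2b)=7.9750; F=3.9875×(-33.168)=-132.2568, v=15.2460/7.9750=1.9117
k=3: u−w=29.3350, u+w=2.0010; √(b/2)=3.9875, √(2b)=7.9750; F=3.9875×29.335=116.9727, v=2.0010/7.9750=0.2509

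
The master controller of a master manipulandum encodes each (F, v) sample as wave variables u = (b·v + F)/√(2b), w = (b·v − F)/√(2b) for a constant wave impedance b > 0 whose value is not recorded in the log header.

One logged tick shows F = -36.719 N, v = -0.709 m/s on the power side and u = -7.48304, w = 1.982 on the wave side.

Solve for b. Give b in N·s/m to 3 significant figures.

u + w = -5.5010;  u + w = √(2b)·v, so √(2b) = -5.5010/(-0.709) = 7.7589.
b = (√(2b))²/2 = 60.2001/2 = 30.1000.
(Check via u − w = 2F/√(2b): u − w = -9.4650, 2F/√(2b) = -9.4650.)

b = 30.1 N·s/m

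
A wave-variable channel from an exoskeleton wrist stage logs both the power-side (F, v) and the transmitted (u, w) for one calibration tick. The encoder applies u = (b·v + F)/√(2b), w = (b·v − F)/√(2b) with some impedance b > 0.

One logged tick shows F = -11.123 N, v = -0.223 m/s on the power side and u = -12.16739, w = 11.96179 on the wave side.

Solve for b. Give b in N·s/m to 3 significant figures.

b = 0.425 N·s/m

u + w = -0.2056;  u + w = √(2b)·v, so √(2b) = -0.2056/(-0.223) = 0.9220.
b = (√(2b))²/2 = 0.8500/2 = 0.4250.
(Check via u − w = 2F/√(2b): u − w = -24.1292, 2F/√(2b) = -24.1287.)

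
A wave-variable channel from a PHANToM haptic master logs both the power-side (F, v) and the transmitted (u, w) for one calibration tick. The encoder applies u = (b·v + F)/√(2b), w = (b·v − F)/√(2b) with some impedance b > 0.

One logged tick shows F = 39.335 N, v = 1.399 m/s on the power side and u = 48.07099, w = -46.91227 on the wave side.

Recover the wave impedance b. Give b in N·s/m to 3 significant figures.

b = 0.343 N·s/m

u + w = 1.1587;  u + w = √(2b)·v, so √(2b) = 1.1587/1.399 = 0.8282.
b = (√(2b))²/2 = 0.6860/2 = 0.3430.
(Check via u − w = 2F/√(2b): u − w = 94.9833, 2F/√(2b) = 94.9835.)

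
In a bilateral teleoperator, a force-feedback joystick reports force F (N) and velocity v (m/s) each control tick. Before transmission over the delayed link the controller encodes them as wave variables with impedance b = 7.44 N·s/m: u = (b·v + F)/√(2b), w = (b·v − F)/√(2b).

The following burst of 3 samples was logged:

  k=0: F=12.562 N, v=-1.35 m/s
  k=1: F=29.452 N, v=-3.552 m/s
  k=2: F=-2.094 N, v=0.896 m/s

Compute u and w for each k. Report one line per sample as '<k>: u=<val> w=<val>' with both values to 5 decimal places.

k=0: b·v=7.44×(-1.35)=-10.04400; √(2b)=3.85746; u=(-10.04400+12.562)/3.85746=0.65276, w=(-10.04400−12.562)/3.85746=-5.86033
k=1: b·v=7.44×(-3.552)=-26.42688; √(2b)=3.85746; u=(-26.42688+29.452)/3.85746=0.78423, w=(-26.42688−29.452)/3.85746=-14.48592
k=2: b·v=7.44×0.896=6.66624; √(2b)=3.85746; u=(6.66624+(-2.094))/3.85746=1.18530, w=(6.66624−(-2.094))/3.85746=2.27099

0: u=0.65276 w=-5.86033
1: u=0.78423 w=-14.48592
2: u=1.18530 w=2.27099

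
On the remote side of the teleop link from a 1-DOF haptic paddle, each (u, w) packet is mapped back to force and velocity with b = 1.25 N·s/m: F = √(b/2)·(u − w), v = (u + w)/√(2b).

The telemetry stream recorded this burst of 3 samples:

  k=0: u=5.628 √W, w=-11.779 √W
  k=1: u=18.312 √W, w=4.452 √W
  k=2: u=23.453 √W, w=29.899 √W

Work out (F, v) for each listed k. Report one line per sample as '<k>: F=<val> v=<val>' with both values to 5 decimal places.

0: F=13.76144 v=-3.89023
1: F=10.95729 v=14.39722
2: F=-5.09601 v=33.74277

k=0: u−w=17.40700, u+w=-6.15100; √(b/2)=0.79057, √(2b)=1.58114; F=0.79057×17.407=13.76144, v=-6.15100/1.58114=-3.89023
k=1: u−w=13.86000, u+w=22.76400; √(b/2)=0.79057, √(2b)=1.58114; F=0.79057×13.86=10.95729, v=22.76400/1.58114=14.39722
k=2: u−w=-6.44600, u+w=53.35200; √(b/2)=0.79057, √(2b)=1.58114; F=0.79057×(-6.446)=-5.09601, v=53.35200/1.58114=33.74277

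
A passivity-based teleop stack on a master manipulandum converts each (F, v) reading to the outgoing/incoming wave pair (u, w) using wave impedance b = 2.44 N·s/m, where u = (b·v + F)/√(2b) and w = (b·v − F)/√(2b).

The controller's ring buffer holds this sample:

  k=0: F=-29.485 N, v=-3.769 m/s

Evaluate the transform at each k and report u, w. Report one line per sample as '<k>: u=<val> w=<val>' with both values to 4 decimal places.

k=0: b·v=2.44×(-3.769)=-9.1964; √(2b)=2.2091; u=(-9.1964+(-29.485))/2.2091=-17.5102, w=(-9.1964−(-29.485))/2.2091=9.1842

0: u=-17.5102 w=9.1842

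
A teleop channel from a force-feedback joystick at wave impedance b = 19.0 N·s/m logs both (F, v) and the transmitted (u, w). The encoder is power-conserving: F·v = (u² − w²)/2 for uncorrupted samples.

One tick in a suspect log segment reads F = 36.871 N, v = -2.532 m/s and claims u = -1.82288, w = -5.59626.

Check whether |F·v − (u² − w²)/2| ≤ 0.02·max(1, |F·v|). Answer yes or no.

F·v = 36.871×(-2.532) = -93.3574 W.
(u² − w²)/2 = (3.3229 − 31.3181)/2 = -13.9976 W.
|Δ| = 79.3598;  2% of max(1, |F·v|) = 1.8671.

no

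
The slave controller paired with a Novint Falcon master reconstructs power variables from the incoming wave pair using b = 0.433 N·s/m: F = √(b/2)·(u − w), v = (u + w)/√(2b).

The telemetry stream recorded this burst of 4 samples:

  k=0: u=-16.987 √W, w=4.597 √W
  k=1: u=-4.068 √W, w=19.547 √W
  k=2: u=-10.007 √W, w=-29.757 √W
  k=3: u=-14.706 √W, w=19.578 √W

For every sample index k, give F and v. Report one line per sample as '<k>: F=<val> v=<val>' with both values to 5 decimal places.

0: F=-10.04294 v=-13.31412
1: F=-10.98796 v=16.63351
2: F=9.18959 v=-42.72983
3: F=-15.95219 v=5.23538

k=0: u−w=-21.58400, u+w=-12.39000; √(b/2)=0.46530, √(2b)=0.93059; F=0.46530×(-21.584)=-10.04294, v=-12.39000/0.93059=-13.31412
k=1: u−w=-23.61500, u+w=15.47900; √(b/2)=0.46530, √(2b)=0.93059; F=0.46530×(-23.615)=-10.98796, v=15.47900/0.93059=16.63351
k=2: u−w=19.75000, u+w=-39.76400; √(b/2)=0.46530, √(2b)=0.93059; F=0.46530×19.75=9.18959, v=-39.76400/0.93059=-42.72983
k=3: u−w=-34.28400, u+w=4.87200; √(b/2)=0.46530, √(2b)=0.93059; F=0.46530×(-34.284)=-15.95219, v=4.87200/0.93059=5.23538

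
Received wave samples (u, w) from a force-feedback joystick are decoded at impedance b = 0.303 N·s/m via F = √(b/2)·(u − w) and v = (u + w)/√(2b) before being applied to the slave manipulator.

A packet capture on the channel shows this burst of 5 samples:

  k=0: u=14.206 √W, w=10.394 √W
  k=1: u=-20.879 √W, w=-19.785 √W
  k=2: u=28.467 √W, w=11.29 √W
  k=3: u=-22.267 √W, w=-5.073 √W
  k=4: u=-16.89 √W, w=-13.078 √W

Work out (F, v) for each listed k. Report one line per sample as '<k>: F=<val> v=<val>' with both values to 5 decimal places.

k=0: u−w=3.81200, u+w=24.60000; √(b/2)=0.38923, √(2b)=0.77846; F=0.38923×3.812=1.48374, v=24.60000/0.77846=31.60085
k=1: u−w=-1.09400, u+w=-40.66400; √(b/2)=0.38923, √(2b)=0.77846; F=0.38923×(-1.094)=-0.42582, v=-40.66400/0.77846=-52.23647
k=2: u−w=17.17700, u+w=39.75700; √(b/2)=0.38923, √(2b)=0.77846; F=0.38923×17.177=6.68580, v=39.75700/0.77846=51.07134
k=3: u−w=-17.19400, u+w=-27.34000; √(b/2)=0.38923, √(2b)=0.77846; F=0.38923×(-17.194)=-6.69242, v=-27.34000/0.77846=-35.12062
k=4: u−w=-3.81200, u+w=-29.96800; √(b/2)=0.38923, √(2b)=0.77846; F=0.38923×(-3.812)=-1.48374, v=-29.96800/0.77846=-38.49652

0: F=1.48374 v=31.60085
1: F=-0.42582 v=-52.23647
2: F=6.68580 v=51.07134
3: F=-6.69242 v=-35.12062
4: F=-1.48374 v=-38.49652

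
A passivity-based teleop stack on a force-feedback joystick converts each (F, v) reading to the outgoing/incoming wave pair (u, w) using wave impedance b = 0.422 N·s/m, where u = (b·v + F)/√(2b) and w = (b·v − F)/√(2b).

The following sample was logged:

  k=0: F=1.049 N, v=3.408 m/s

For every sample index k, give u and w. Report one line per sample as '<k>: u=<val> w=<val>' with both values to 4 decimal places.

0: u=2.7073 w=0.4236

k=0: b·v=0.422×3.408=1.4382; √(2b)=0.9187; u=(1.4382+1.049)/0.9187=2.7073, w=(1.4382−1.049)/0.9187=0.4236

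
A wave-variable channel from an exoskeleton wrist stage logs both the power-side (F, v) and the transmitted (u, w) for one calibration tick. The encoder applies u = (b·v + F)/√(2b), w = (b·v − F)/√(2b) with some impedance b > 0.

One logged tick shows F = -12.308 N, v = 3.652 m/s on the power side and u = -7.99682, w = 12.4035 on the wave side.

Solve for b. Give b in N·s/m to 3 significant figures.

b = 0.728 N·s/m

u + w = 4.40668;  u + w = √(2b)·v, so √(2b) = 4.40668/3.652 = 1.20665.
b = (√(2b))²/2 = 1.45600/2 = 0.72800.
(Check via u − w = 2F/√(2b): u − w = -20.40032, 2F/√(2b) = -20.40031.)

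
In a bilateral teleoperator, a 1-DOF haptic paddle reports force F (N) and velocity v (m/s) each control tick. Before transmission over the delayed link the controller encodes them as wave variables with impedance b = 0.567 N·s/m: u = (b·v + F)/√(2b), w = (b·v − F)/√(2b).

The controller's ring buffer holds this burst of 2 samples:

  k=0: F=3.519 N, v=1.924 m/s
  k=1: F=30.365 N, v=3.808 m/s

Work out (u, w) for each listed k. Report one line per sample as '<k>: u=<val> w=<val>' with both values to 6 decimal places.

0: u=4.328982 w=-2.280125
1: u=30.542124 w=-26.487007

k=0: b·v=0.567×1.924=1.090908; √(2b)=1.064894; u=(1.090908+3.519)/1.064894=4.328982, w=(1.090908−3.519)/1.064894=-2.280125
k=1: b·v=0.567×3.808=2.159136; √(2b)=1.064894; u=(2.159136+30.365)/1.064894=30.542124, w=(2.159136−30.365)/1.064894=-26.487007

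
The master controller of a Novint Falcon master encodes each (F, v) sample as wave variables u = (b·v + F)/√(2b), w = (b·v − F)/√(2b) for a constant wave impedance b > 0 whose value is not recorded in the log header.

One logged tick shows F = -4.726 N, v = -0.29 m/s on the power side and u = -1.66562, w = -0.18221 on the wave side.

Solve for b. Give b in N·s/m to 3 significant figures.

b = 20.3 N·s/m

u + w = -1.8478;  u + w = √(2b)·v, so √(2b) = -1.8478/(-0.29) = 6.3718.
b = (√(2b))²/2 = 40.6002/2 = 20.3001.
(Check via u − w = 2F/√(2b): u − w = -1.4834, 2F/√(2b) = -1.4834.)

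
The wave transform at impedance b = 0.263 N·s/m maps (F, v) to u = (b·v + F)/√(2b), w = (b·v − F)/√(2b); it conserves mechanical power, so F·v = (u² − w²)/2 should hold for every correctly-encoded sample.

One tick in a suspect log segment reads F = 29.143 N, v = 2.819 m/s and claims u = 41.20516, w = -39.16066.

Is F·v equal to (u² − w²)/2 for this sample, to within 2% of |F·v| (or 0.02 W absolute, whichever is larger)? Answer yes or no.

yes

F·v = 29.143×2.819 = 82.1541 W.
(u² − w²)/2 = (1697.8652 − 1533.5573)/2 = 82.1540 W.
|Δ| = 0.0002;  2% of max(1, |F·v|) = 1.6431.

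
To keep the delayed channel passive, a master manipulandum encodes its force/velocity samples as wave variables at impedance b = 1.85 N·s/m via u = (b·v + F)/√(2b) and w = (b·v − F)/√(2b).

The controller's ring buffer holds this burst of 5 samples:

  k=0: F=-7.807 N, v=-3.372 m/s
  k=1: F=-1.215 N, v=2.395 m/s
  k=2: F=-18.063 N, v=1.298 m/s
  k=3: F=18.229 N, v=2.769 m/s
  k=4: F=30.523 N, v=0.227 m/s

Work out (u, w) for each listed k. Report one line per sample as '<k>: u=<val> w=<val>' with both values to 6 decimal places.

k=0: b·v=1.85×(-3.372)=-6.238200; √(2b)=1.923538; u=(-6.238200+(-7.807))/1.923538=-7.301752, w=(-6.238200−(-7.807))/1.923538=0.815580
k=1: b·v=1.85×2.395=4.430750; √(2b)=1.923538; u=(4.430750+(-1.215))/1.923538=1.671789, w=(4.430750−(-1.215))/1.923538=2.935086
k=2: b·v=1.85×1.298=2.401300; √(2b)=1.923538; u=(2.401300+(-18.063))/1.923538=-8.142130, w=(2.401300−(-18.063))/1.923538=10.638883
k=3: b·v=1.85×2.769=5.122650; √(2b)=1.923538; u=(5.122650+18.229)/1.923538=12.139945, w=(5.122650−18.229)/1.923538=-6.813667
k=4: b·v=1.85×0.227=0.419950; √(2b)=1.923538; u=(0.419950+30.523)/1.923538=16.086474, w=(0.419950−30.523)/1.923538=-15.649830

0: u=-7.301752 w=0.815580
1: u=1.671789 w=2.935086
2: u=-8.142130 w=10.638883
3: u=12.139945 w=-6.813667
4: u=16.086474 w=-15.649830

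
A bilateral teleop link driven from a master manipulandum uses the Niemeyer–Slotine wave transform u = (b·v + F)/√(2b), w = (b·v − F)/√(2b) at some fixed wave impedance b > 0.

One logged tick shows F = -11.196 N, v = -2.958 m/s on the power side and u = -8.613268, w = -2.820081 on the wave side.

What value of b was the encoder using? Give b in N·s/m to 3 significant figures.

u + w = -11.433349;  u + w = √(2b)·v, so √(2b) = -11.433349/(-2.958) = 3.865230.
b = (√(2b))²/2 = 14.939999/2 = 7.470000.
(Check via u − w = 2F/√(2b): u − w = -5.793187, 2F/√(2b) = -5.793188.)

b = 7.47 N·s/m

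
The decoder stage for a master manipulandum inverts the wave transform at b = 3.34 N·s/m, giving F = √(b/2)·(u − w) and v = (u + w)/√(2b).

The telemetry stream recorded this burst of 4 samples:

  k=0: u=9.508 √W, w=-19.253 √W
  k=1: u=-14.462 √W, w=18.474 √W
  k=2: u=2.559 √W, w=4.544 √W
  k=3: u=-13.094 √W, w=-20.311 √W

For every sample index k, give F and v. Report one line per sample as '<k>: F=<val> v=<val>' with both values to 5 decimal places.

0: F=37.16740 v=-3.77045
1: F=-42.56269 v=1.55229
2: F=-2.56519 v=2.74823
3: F=9.32642 v=-12.92478

k=0: u−w=28.76100, u+w=-9.74500; √(b/2)=1.29228, √(2b)=2.58457; F=1.29228×28.761=37.16740, v=-9.74500/2.58457=-3.77045
k=1: u−w=-32.93600, u+w=4.01200; √(b/2)=1.29228, √(2b)=2.58457; F=1.29228×(-32.936)=-42.56269, v=4.01200/2.58457=1.55229
k=2: u−w=-1.98500, u+w=7.10300; √(b/2)=1.29228, √(2b)=2.58457; F=1.29228×(-1.985)=-2.56519, v=7.10300/2.58457=2.74823
k=3: u−w=7.21700, u+w=-33.40500; √(b/2)=1.29228, √(2b)=2.58457; F=1.29228×7.217=9.32642, v=-33.40500/2.58457=-12.92478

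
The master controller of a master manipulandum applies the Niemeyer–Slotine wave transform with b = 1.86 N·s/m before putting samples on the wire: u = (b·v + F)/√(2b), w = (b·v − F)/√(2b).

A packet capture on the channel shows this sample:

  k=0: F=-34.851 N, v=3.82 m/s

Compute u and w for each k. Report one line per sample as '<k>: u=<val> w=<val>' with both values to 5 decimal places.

k=0: b·v=1.86×3.82=7.10520; √(2b)=1.92873; u=(7.10520+(-34.851))/1.92873=-14.38553, w=(7.10520−(-34.851))/1.92873=21.75328

0: u=-14.38553 w=21.75328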